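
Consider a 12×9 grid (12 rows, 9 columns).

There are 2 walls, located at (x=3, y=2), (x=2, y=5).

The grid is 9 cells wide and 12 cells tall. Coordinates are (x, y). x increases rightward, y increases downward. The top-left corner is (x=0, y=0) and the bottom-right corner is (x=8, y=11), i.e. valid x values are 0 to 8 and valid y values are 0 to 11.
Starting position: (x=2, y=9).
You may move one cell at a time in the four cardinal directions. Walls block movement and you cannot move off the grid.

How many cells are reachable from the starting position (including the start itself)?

BFS flood-fill from (x=2, y=9):
  Distance 0: (x=2, y=9)
  Distance 1: (x=2, y=8), (x=1, y=9), (x=3, y=9), (x=2, y=10)
  Distance 2: (x=2, y=7), (x=1, y=8), (x=3, y=8), (x=0, y=9), (x=4, y=9), (x=1, y=10), (x=3, y=10), (x=2, y=11)
  Distance 3: (x=2, y=6), (x=1, y=7), (x=3, y=7), (x=0, y=8), (x=4, y=8), (x=5, y=9), (x=0, y=10), (x=4, y=10), (x=1, y=11), (x=3, y=11)
  Distance 4: (x=1, y=6), (x=3, y=6), (x=0, y=7), (x=4, y=7), (x=5, y=8), (x=6, y=9), (x=5, y=10), (x=0, y=11), (x=4, y=11)
  Distance 5: (x=1, y=5), (x=3, y=5), (x=0, y=6), (x=4, y=6), (x=5, y=7), (x=6, y=8), (x=7, y=9), (x=6, y=10), (x=5, y=11)
  Distance 6: (x=1, y=4), (x=3, y=4), (x=0, y=5), (x=4, y=5), (x=5, y=6), (x=6, y=7), (x=7, y=8), (x=8, y=9), (x=7, y=10), (x=6, y=11)
  Distance 7: (x=1, y=3), (x=3, y=3), (x=0, y=4), (x=2, y=4), (x=4, y=4), (x=5, y=5), (x=6, y=6), (x=7, y=7), (x=8, y=8), (x=8, y=10), (x=7, y=11)
  Distance 8: (x=1, y=2), (x=0, y=3), (x=2, y=3), (x=4, y=3), (x=5, y=4), (x=6, y=5), (x=7, y=6), (x=8, y=7), (x=8, y=11)
  Distance 9: (x=1, y=1), (x=0, y=2), (x=2, y=2), (x=4, y=2), (x=5, y=3), (x=6, y=4), (x=7, y=5), (x=8, y=6)
  Distance 10: (x=1, y=0), (x=0, y=1), (x=2, y=1), (x=4, y=1), (x=5, y=2), (x=6, y=3), (x=7, y=4), (x=8, y=5)
  Distance 11: (x=0, y=0), (x=2, y=0), (x=4, y=0), (x=3, y=1), (x=5, y=1), (x=6, y=2), (x=7, y=3), (x=8, y=4)
  Distance 12: (x=3, y=0), (x=5, y=0), (x=6, y=1), (x=7, y=2), (x=8, y=3)
  Distance 13: (x=6, y=0), (x=7, y=1), (x=8, y=2)
  Distance 14: (x=7, y=0), (x=8, y=1)
  Distance 15: (x=8, y=0)
Total reachable: 106 (grid has 106 open cells total)

Answer: Reachable cells: 106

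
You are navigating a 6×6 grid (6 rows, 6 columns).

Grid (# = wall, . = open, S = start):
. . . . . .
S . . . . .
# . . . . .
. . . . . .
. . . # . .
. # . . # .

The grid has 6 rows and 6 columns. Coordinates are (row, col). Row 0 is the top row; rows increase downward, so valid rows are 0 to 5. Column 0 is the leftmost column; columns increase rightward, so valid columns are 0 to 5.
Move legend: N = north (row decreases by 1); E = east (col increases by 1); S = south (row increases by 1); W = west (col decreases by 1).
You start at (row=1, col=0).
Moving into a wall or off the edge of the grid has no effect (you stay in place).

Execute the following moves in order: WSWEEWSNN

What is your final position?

Start: (row=1, col=0)
  W (west): blocked, stay at (row=1, col=0)
  S (south): blocked, stay at (row=1, col=0)
  W (west): blocked, stay at (row=1, col=0)
  E (east): (row=1, col=0) -> (row=1, col=1)
  E (east): (row=1, col=1) -> (row=1, col=2)
  W (west): (row=1, col=2) -> (row=1, col=1)
  S (south): (row=1, col=1) -> (row=2, col=1)
  N (north): (row=2, col=1) -> (row=1, col=1)
  N (north): (row=1, col=1) -> (row=0, col=1)
Final: (row=0, col=1)

Answer: Final position: (row=0, col=1)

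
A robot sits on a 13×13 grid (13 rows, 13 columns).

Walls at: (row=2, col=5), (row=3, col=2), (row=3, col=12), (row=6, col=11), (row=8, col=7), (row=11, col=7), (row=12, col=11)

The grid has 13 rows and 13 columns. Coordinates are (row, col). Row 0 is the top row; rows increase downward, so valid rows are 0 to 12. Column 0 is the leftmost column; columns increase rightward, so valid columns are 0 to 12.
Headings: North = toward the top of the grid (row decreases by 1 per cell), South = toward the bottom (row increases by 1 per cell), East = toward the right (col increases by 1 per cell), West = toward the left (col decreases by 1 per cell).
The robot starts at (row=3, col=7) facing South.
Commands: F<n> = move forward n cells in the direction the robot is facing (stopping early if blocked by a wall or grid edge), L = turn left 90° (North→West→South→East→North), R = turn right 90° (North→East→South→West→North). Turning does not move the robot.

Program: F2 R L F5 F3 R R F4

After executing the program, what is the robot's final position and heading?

Start: (row=3, col=7), facing South
  F2: move forward 2, now at (row=5, col=7)
  R: turn right, now facing West
  L: turn left, now facing South
  F5: move forward 2/5 (blocked), now at (row=7, col=7)
  F3: move forward 0/3 (blocked), now at (row=7, col=7)
  R: turn right, now facing West
  R: turn right, now facing North
  F4: move forward 4, now at (row=3, col=7)
Final: (row=3, col=7), facing North

Answer: Final position: (row=3, col=7), facing North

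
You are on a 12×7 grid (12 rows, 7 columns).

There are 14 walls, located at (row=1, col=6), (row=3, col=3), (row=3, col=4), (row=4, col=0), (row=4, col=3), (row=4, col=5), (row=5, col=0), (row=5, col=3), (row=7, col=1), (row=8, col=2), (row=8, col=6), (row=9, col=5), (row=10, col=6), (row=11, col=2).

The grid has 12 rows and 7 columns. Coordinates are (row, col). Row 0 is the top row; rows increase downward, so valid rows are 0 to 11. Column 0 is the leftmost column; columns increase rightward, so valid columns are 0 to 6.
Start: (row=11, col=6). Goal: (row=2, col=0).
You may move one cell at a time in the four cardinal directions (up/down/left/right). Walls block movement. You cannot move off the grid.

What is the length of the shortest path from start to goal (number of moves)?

BFS from (row=11, col=6) until reaching (row=2, col=0):
  Distance 0: (row=11, col=6)
  Distance 1: (row=11, col=5)
  Distance 2: (row=10, col=5), (row=11, col=4)
  Distance 3: (row=10, col=4), (row=11, col=3)
  Distance 4: (row=9, col=4), (row=10, col=3)
  Distance 5: (row=8, col=4), (row=9, col=3), (row=10, col=2)
  Distance 6: (row=7, col=4), (row=8, col=3), (row=8, col=5), (row=9, col=2), (row=10, col=1)
  Distance 7: (row=6, col=4), (row=7, col=3), (row=7, col=5), (row=9, col=1), (row=10, col=0), (row=11, col=1)
  Distance 8: (row=5, col=4), (row=6, col=3), (row=6, col=5), (row=7, col=2), (row=7, col=6), (row=8, col=1), (row=9, col=0), (row=11, col=0)
  Distance 9: (row=4, col=4), (row=5, col=5), (row=6, col=2), (row=6, col=6), (row=8, col=0)
  Distance 10: (row=5, col=2), (row=5, col=6), (row=6, col=1), (row=7, col=0)
  Distance 11: (row=4, col=2), (row=4, col=6), (row=5, col=1), (row=6, col=0)
  Distance 12: (row=3, col=2), (row=3, col=6), (row=4, col=1)
  Distance 13: (row=2, col=2), (row=2, col=6), (row=3, col=1), (row=3, col=5)
  Distance 14: (row=1, col=2), (row=2, col=1), (row=2, col=3), (row=2, col=5), (row=3, col=0)
  Distance 15: (row=0, col=2), (row=1, col=1), (row=1, col=3), (row=1, col=5), (row=2, col=0), (row=2, col=4)  <- goal reached here
One shortest path (15 moves): (row=11, col=6) -> (row=11, col=5) -> (row=11, col=4) -> (row=11, col=3) -> (row=10, col=3) -> (row=9, col=3) -> (row=8, col=3) -> (row=7, col=3) -> (row=7, col=2) -> (row=6, col=2) -> (row=6, col=1) -> (row=5, col=1) -> (row=4, col=1) -> (row=3, col=1) -> (row=3, col=0) -> (row=2, col=0)

Answer: Shortest path length: 15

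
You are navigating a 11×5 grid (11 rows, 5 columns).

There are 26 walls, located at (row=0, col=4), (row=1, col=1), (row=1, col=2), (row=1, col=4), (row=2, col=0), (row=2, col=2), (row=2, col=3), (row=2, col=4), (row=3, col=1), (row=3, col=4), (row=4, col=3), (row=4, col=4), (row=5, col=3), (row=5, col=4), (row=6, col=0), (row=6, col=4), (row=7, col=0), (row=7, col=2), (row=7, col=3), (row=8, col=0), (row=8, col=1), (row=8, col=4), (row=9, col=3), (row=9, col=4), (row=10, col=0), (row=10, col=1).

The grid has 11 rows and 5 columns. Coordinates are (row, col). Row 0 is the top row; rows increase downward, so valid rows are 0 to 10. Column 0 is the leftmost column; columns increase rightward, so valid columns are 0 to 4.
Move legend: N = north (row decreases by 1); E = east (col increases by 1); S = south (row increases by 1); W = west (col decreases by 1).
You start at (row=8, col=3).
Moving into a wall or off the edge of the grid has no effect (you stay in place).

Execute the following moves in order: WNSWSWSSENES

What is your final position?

Start: (row=8, col=3)
  W (west): (row=8, col=3) -> (row=8, col=2)
  N (north): blocked, stay at (row=8, col=2)
  S (south): (row=8, col=2) -> (row=9, col=2)
  W (west): (row=9, col=2) -> (row=9, col=1)
  S (south): blocked, stay at (row=9, col=1)
  W (west): (row=9, col=1) -> (row=9, col=0)
  S (south): blocked, stay at (row=9, col=0)
  S (south): blocked, stay at (row=9, col=0)
  E (east): (row=9, col=0) -> (row=9, col=1)
  N (north): blocked, stay at (row=9, col=1)
  E (east): (row=9, col=1) -> (row=9, col=2)
  S (south): (row=9, col=2) -> (row=10, col=2)
Final: (row=10, col=2)

Answer: Final position: (row=10, col=2)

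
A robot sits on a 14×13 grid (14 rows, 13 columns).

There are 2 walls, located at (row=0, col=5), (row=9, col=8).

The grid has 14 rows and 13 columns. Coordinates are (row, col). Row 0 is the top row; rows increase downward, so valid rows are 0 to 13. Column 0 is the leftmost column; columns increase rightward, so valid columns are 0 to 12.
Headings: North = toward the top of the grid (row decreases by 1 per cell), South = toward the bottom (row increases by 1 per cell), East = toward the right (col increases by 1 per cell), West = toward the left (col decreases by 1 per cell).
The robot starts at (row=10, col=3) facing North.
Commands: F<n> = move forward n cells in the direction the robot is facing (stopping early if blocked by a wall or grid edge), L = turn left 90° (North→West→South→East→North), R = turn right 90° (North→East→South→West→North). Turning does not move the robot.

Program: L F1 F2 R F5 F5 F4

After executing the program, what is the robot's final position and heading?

Answer: Final position: (row=0, col=0), facing North

Derivation:
Start: (row=10, col=3), facing North
  L: turn left, now facing West
  F1: move forward 1, now at (row=10, col=2)
  F2: move forward 2, now at (row=10, col=0)
  R: turn right, now facing North
  F5: move forward 5, now at (row=5, col=0)
  F5: move forward 5, now at (row=0, col=0)
  F4: move forward 0/4 (blocked), now at (row=0, col=0)
Final: (row=0, col=0), facing North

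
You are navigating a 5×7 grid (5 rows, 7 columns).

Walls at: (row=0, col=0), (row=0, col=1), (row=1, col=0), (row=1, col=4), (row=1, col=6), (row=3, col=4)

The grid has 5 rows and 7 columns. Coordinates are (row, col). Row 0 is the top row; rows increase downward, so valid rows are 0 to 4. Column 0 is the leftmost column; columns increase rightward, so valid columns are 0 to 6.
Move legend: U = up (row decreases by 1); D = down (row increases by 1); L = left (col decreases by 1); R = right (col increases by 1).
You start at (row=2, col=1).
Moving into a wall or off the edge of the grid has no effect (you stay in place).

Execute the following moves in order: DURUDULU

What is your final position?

Start: (row=2, col=1)
  D (down): (row=2, col=1) -> (row=3, col=1)
  U (up): (row=3, col=1) -> (row=2, col=1)
  R (right): (row=2, col=1) -> (row=2, col=2)
  U (up): (row=2, col=2) -> (row=1, col=2)
  D (down): (row=1, col=2) -> (row=2, col=2)
  U (up): (row=2, col=2) -> (row=1, col=2)
  L (left): (row=1, col=2) -> (row=1, col=1)
  U (up): blocked, stay at (row=1, col=1)
Final: (row=1, col=1)

Answer: Final position: (row=1, col=1)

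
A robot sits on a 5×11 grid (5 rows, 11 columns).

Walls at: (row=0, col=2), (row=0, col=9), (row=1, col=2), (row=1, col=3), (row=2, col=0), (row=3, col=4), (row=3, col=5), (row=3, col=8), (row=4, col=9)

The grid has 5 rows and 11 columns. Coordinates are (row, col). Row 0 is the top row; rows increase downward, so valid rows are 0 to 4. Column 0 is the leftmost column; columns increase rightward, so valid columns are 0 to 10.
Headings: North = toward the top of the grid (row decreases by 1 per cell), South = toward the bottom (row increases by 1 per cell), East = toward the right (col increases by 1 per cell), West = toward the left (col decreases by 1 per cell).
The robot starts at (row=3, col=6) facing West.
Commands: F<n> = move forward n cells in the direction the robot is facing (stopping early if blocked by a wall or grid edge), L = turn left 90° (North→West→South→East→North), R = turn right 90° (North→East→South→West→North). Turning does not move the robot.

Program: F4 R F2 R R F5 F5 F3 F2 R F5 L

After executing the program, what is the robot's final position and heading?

Answer: Final position: (row=4, col=1), facing South

Derivation:
Start: (row=3, col=6), facing West
  F4: move forward 0/4 (blocked), now at (row=3, col=6)
  R: turn right, now facing North
  F2: move forward 2, now at (row=1, col=6)
  R: turn right, now facing East
  R: turn right, now facing South
  F5: move forward 3/5 (blocked), now at (row=4, col=6)
  F5: move forward 0/5 (blocked), now at (row=4, col=6)
  F3: move forward 0/3 (blocked), now at (row=4, col=6)
  F2: move forward 0/2 (blocked), now at (row=4, col=6)
  R: turn right, now facing West
  F5: move forward 5, now at (row=4, col=1)
  L: turn left, now facing South
Final: (row=4, col=1), facing South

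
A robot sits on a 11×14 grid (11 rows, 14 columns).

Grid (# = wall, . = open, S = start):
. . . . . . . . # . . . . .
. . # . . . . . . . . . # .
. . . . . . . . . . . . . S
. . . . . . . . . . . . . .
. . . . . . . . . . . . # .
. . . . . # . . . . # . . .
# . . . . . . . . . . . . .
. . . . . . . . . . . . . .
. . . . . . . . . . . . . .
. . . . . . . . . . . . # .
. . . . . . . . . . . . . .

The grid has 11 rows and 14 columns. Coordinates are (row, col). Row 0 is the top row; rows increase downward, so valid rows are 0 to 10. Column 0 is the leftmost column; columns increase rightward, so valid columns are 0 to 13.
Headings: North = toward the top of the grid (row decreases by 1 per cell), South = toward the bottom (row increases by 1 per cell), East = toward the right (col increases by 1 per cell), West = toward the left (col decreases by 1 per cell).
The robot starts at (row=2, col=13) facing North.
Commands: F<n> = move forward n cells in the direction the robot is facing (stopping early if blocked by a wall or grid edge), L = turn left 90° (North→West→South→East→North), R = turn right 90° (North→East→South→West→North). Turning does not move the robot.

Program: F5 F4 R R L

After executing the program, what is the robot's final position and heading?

Start: (row=2, col=13), facing North
  F5: move forward 2/5 (blocked), now at (row=0, col=13)
  F4: move forward 0/4 (blocked), now at (row=0, col=13)
  R: turn right, now facing East
  R: turn right, now facing South
  L: turn left, now facing East
Final: (row=0, col=13), facing East

Answer: Final position: (row=0, col=13), facing East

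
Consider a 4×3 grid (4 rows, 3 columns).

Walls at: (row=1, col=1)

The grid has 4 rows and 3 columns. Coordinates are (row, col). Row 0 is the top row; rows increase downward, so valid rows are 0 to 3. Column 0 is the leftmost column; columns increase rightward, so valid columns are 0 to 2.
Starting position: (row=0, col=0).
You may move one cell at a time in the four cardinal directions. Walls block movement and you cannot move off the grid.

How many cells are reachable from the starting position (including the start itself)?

Answer: Reachable cells: 11

Derivation:
BFS flood-fill from (row=0, col=0):
  Distance 0: (row=0, col=0)
  Distance 1: (row=0, col=1), (row=1, col=0)
  Distance 2: (row=0, col=2), (row=2, col=0)
  Distance 3: (row=1, col=2), (row=2, col=1), (row=3, col=0)
  Distance 4: (row=2, col=2), (row=3, col=1)
  Distance 5: (row=3, col=2)
Total reachable: 11 (grid has 11 open cells total)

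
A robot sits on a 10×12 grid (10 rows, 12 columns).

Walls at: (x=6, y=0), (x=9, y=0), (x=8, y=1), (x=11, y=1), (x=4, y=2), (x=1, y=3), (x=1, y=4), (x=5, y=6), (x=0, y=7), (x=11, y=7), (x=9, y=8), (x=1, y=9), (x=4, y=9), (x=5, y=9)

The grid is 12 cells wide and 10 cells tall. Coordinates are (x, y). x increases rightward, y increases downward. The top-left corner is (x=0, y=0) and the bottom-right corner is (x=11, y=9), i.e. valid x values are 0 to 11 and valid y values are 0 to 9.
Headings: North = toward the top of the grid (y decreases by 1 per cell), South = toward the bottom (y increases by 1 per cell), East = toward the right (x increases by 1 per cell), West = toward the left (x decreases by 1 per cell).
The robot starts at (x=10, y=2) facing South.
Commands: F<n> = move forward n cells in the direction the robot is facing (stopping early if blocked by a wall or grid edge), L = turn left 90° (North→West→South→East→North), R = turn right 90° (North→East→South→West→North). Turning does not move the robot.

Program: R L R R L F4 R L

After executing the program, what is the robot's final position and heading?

Answer: Final position: (x=6, y=2), facing West

Derivation:
Start: (x=10, y=2), facing South
  R: turn right, now facing West
  L: turn left, now facing South
  R: turn right, now facing West
  R: turn right, now facing North
  L: turn left, now facing West
  F4: move forward 4, now at (x=6, y=2)
  R: turn right, now facing North
  L: turn left, now facing West
Final: (x=6, y=2), facing West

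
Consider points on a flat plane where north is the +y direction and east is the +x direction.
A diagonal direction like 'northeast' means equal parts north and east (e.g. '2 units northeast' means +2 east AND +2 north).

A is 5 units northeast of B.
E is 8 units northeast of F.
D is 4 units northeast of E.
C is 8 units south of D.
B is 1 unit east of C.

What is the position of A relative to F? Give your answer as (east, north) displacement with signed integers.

Answer: A is at (east=18, north=9) relative to F.

Derivation:
Place F at the origin (east=0, north=0).
  E is 8 units northeast of F: delta (east=+8, north=+8); E at (east=8, north=8).
  D is 4 units northeast of E: delta (east=+4, north=+4); D at (east=12, north=12).
  C is 8 units south of D: delta (east=+0, north=-8); C at (east=12, north=4).
  B is 1 unit east of C: delta (east=+1, north=+0); B at (east=13, north=4).
  A is 5 units northeast of B: delta (east=+5, north=+5); A at (east=18, north=9).
Therefore A relative to F: (east=18, north=9).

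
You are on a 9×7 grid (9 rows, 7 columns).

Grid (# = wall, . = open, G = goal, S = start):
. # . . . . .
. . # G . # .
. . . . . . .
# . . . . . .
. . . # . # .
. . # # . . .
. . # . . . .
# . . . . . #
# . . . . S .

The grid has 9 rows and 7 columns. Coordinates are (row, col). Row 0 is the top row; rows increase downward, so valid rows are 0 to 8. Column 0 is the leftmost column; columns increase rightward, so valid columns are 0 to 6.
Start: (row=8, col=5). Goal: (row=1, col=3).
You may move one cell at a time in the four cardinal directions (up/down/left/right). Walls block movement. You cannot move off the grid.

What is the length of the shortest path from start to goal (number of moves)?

BFS from (row=8, col=5) until reaching (row=1, col=3):
  Distance 0: (row=8, col=5)
  Distance 1: (row=7, col=5), (row=8, col=4), (row=8, col=6)
  Distance 2: (row=6, col=5), (row=7, col=4), (row=8, col=3)
  Distance 3: (row=5, col=5), (row=6, col=4), (row=6, col=6), (row=7, col=3), (row=8, col=2)
  Distance 4: (row=5, col=4), (row=5, col=6), (row=6, col=3), (row=7, col=2), (row=8, col=1)
  Distance 5: (row=4, col=4), (row=4, col=6), (row=7, col=1)
  Distance 6: (row=3, col=4), (row=3, col=6), (row=6, col=1)
  Distance 7: (row=2, col=4), (row=2, col=6), (row=3, col=3), (row=3, col=5), (row=5, col=1), (row=6, col=0)
  Distance 8: (row=1, col=4), (row=1, col=6), (row=2, col=3), (row=2, col=5), (row=3, col=2), (row=4, col=1), (row=5, col=0)
  Distance 9: (row=0, col=4), (row=0, col=6), (row=1, col=3), (row=2, col=2), (row=3, col=1), (row=4, col=0), (row=4, col=2)  <- goal reached here
One shortest path (9 moves): (row=8, col=5) -> (row=8, col=4) -> (row=7, col=4) -> (row=6, col=4) -> (row=5, col=4) -> (row=4, col=4) -> (row=3, col=4) -> (row=3, col=3) -> (row=2, col=3) -> (row=1, col=3)

Answer: Shortest path length: 9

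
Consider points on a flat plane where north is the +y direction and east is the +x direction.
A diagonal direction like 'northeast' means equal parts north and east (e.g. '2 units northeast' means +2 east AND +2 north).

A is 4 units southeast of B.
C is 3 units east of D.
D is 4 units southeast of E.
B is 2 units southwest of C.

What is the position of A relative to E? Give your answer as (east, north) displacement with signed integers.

Answer: A is at (east=9, north=-10) relative to E.

Derivation:
Place E at the origin (east=0, north=0).
  D is 4 units southeast of E: delta (east=+4, north=-4); D at (east=4, north=-4).
  C is 3 units east of D: delta (east=+3, north=+0); C at (east=7, north=-4).
  B is 2 units southwest of C: delta (east=-2, north=-2); B at (east=5, north=-6).
  A is 4 units southeast of B: delta (east=+4, north=-4); A at (east=9, north=-10).
Therefore A relative to E: (east=9, north=-10).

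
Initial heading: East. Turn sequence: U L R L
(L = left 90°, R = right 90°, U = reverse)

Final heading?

Start: East
  U (U-turn (180°)) -> West
  L (left (90° counter-clockwise)) -> South
  R (right (90° clockwise)) -> West
  L (left (90° counter-clockwise)) -> South
Final: South

Answer: Final heading: South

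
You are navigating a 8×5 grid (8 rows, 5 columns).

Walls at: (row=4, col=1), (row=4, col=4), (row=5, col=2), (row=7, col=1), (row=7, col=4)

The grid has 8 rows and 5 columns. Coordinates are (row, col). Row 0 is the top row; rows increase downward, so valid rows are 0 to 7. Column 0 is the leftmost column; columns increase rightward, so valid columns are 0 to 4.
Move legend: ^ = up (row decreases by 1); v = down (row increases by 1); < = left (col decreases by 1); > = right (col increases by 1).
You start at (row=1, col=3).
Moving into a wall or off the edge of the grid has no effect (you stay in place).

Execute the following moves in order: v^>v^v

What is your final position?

Answer: Final position: (row=2, col=4)

Derivation:
Start: (row=1, col=3)
  v (down): (row=1, col=3) -> (row=2, col=3)
  ^ (up): (row=2, col=3) -> (row=1, col=3)
  > (right): (row=1, col=3) -> (row=1, col=4)
  v (down): (row=1, col=4) -> (row=2, col=4)
  ^ (up): (row=2, col=4) -> (row=1, col=4)
  v (down): (row=1, col=4) -> (row=2, col=4)
Final: (row=2, col=4)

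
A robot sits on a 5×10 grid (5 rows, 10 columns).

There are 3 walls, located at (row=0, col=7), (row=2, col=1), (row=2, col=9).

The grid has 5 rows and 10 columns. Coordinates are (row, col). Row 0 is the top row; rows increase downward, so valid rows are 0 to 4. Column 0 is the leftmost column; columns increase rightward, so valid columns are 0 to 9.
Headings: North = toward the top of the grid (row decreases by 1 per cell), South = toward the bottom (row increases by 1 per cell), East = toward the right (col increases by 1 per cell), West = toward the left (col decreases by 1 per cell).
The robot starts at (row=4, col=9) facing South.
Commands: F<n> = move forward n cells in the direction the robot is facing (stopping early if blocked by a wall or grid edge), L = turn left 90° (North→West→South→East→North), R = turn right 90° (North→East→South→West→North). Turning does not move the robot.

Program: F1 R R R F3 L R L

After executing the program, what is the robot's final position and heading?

Answer: Final position: (row=4, col=9), facing North

Derivation:
Start: (row=4, col=9), facing South
  F1: move forward 0/1 (blocked), now at (row=4, col=9)
  R: turn right, now facing West
  R: turn right, now facing North
  R: turn right, now facing East
  F3: move forward 0/3 (blocked), now at (row=4, col=9)
  L: turn left, now facing North
  R: turn right, now facing East
  L: turn left, now facing North
Final: (row=4, col=9), facing North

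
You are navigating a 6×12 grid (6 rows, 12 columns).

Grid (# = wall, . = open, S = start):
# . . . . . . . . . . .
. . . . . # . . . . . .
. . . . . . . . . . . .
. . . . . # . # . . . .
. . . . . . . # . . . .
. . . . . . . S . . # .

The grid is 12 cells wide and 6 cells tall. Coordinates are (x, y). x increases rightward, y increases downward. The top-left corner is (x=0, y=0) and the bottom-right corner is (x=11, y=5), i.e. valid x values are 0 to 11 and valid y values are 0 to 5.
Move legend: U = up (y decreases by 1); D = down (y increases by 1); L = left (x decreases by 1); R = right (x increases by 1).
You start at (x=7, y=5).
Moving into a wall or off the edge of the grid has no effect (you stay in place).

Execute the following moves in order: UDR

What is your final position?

Answer: Final position: (x=8, y=5)

Derivation:
Start: (x=7, y=5)
  U (up): blocked, stay at (x=7, y=5)
  D (down): blocked, stay at (x=7, y=5)
  R (right): (x=7, y=5) -> (x=8, y=5)
Final: (x=8, y=5)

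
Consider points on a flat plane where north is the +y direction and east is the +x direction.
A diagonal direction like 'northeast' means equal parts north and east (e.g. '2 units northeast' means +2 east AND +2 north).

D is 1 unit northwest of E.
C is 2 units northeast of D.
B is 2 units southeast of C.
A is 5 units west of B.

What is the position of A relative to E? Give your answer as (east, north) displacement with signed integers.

Answer: A is at (east=-2, north=1) relative to E.

Derivation:
Place E at the origin (east=0, north=0).
  D is 1 unit northwest of E: delta (east=-1, north=+1); D at (east=-1, north=1).
  C is 2 units northeast of D: delta (east=+2, north=+2); C at (east=1, north=3).
  B is 2 units southeast of C: delta (east=+2, north=-2); B at (east=3, north=1).
  A is 5 units west of B: delta (east=-5, north=+0); A at (east=-2, north=1).
Therefore A relative to E: (east=-2, north=1).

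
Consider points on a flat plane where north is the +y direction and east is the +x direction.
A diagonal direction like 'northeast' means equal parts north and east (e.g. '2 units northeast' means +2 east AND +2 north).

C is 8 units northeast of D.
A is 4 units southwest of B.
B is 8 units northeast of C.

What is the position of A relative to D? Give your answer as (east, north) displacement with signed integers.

Place D at the origin (east=0, north=0).
  C is 8 units northeast of D: delta (east=+8, north=+8); C at (east=8, north=8).
  B is 8 units northeast of C: delta (east=+8, north=+8); B at (east=16, north=16).
  A is 4 units southwest of B: delta (east=-4, north=-4); A at (east=12, north=12).
Therefore A relative to D: (east=12, north=12).

Answer: A is at (east=12, north=12) relative to D.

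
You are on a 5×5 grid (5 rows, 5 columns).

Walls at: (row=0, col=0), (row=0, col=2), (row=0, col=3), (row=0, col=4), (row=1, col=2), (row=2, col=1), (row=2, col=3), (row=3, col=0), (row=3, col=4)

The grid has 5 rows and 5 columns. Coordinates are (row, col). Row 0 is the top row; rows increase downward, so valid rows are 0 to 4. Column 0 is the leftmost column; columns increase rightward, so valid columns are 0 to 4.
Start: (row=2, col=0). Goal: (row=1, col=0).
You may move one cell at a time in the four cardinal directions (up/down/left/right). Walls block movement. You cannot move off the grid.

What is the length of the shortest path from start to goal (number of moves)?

Answer: Shortest path length: 1

Derivation:
BFS from (row=2, col=0) until reaching (row=1, col=0):
  Distance 0: (row=2, col=0)
  Distance 1: (row=1, col=0)  <- goal reached here
One shortest path (1 moves): (row=2, col=0) -> (row=1, col=0)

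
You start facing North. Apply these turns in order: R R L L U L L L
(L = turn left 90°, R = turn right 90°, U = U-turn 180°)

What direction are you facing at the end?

Start: North
  R (right (90° clockwise)) -> East
  R (right (90° clockwise)) -> South
  L (left (90° counter-clockwise)) -> East
  L (left (90° counter-clockwise)) -> North
  U (U-turn (180°)) -> South
  L (left (90° counter-clockwise)) -> East
  L (left (90° counter-clockwise)) -> North
  L (left (90° counter-clockwise)) -> West
Final: West

Answer: Final heading: West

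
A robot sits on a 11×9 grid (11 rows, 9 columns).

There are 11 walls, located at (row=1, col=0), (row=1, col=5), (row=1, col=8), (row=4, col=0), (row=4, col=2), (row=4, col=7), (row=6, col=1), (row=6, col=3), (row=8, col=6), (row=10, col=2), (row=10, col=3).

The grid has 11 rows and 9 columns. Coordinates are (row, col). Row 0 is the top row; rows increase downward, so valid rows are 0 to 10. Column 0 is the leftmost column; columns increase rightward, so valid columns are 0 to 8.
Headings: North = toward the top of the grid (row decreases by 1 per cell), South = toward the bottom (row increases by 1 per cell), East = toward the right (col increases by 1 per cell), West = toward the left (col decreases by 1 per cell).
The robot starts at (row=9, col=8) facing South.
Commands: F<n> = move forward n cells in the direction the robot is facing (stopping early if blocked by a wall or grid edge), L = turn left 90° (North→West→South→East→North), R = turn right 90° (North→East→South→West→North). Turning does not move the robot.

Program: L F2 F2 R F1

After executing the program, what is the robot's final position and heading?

Answer: Final position: (row=10, col=8), facing South

Derivation:
Start: (row=9, col=8), facing South
  L: turn left, now facing East
  F2: move forward 0/2 (blocked), now at (row=9, col=8)
  F2: move forward 0/2 (blocked), now at (row=9, col=8)
  R: turn right, now facing South
  F1: move forward 1, now at (row=10, col=8)
Final: (row=10, col=8), facing South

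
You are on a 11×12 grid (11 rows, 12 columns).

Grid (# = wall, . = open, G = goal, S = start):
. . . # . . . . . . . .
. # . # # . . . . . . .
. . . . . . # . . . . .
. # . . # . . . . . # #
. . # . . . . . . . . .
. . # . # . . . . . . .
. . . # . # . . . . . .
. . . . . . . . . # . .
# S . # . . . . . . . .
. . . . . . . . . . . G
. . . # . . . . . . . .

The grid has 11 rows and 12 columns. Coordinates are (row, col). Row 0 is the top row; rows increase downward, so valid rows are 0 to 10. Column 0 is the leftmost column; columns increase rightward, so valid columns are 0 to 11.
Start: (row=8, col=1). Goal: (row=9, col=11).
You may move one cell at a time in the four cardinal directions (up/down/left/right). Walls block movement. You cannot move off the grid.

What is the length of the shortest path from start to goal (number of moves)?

Answer: Shortest path length: 11

Derivation:
BFS from (row=8, col=1) until reaching (row=9, col=11):
  Distance 0: (row=8, col=1)
  Distance 1: (row=7, col=1), (row=8, col=2), (row=9, col=1)
  Distance 2: (row=6, col=1), (row=7, col=0), (row=7, col=2), (row=9, col=0), (row=9, col=2), (row=10, col=1)
  Distance 3: (row=5, col=1), (row=6, col=0), (row=6, col=2), (row=7, col=3), (row=9, col=3), (row=10, col=0), (row=10, col=2)
  Distance 4: (row=4, col=1), (row=5, col=0), (row=7, col=4), (row=9, col=4)
  Distance 5: (row=4, col=0), (row=6, col=4), (row=7, col=5), (row=8, col=4), (row=9, col=5), (row=10, col=4)
  Distance 6: (row=3, col=0), (row=7, col=6), (row=8, col=5), (row=9, col=6), (row=10, col=5)
  Distance 7: (row=2, col=0), (row=6, col=6), (row=7, col=7), (row=8, col=6), (row=9, col=7), (row=10, col=6)
  Distance 8: (row=1, col=0), (row=2, col=1), (row=5, col=6), (row=6, col=7), (row=7, col=8), (row=8, col=7), (row=9, col=8), (row=10, col=7)
  Distance 9: (row=0, col=0), (row=2, col=2), (row=4, col=6), (row=5, col=5), (row=5, col=7), (row=6, col=8), (row=8, col=8), (row=9, col=9), (row=10, col=8)
  Distance 10: (row=0, col=1), (row=1, col=2), (row=2, col=3), (row=3, col=2), (row=3, col=6), (row=4, col=5), (row=4, col=7), (row=5, col=8), (row=6, col=9), (row=8, col=9), (row=9, col=10), (row=10, col=9)
  Distance 11: (row=0, col=2), (row=2, col=4), (row=3, col=3), (row=3, col=5), (row=3, col=7), (row=4, col=4), (row=4, col=8), (row=5, col=9), (row=6, col=10), (row=8, col=10), (row=9, col=11), (row=10, col=10)  <- goal reached here
One shortest path (11 moves): (row=8, col=1) -> (row=8, col=2) -> (row=9, col=2) -> (row=9, col=3) -> (row=9, col=4) -> (row=9, col=5) -> (row=9, col=6) -> (row=9, col=7) -> (row=9, col=8) -> (row=9, col=9) -> (row=9, col=10) -> (row=9, col=11)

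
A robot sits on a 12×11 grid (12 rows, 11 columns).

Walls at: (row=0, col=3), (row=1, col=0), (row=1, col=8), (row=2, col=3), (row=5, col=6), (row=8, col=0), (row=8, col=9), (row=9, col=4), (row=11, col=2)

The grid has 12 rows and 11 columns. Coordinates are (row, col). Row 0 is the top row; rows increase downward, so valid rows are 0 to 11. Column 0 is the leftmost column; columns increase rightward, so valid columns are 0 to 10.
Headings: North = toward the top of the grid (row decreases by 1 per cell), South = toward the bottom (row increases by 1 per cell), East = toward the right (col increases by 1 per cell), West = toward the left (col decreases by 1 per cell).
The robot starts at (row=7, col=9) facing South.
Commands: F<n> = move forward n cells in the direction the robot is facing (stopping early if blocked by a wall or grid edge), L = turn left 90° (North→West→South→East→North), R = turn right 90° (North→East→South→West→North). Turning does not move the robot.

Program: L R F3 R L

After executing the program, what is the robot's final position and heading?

Answer: Final position: (row=7, col=9), facing South

Derivation:
Start: (row=7, col=9), facing South
  L: turn left, now facing East
  R: turn right, now facing South
  F3: move forward 0/3 (blocked), now at (row=7, col=9)
  R: turn right, now facing West
  L: turn left, now facing South
Final: (row=7, col=9), facing South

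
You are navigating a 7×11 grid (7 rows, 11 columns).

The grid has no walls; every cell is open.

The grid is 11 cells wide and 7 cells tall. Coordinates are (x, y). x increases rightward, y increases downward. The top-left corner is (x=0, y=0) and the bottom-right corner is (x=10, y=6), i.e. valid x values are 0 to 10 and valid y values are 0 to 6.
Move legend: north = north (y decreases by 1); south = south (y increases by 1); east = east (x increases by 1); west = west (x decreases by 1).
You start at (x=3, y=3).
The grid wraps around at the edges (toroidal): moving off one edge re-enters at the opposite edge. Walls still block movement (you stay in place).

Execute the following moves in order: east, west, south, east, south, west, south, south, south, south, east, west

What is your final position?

Answer: Final position: (x=3, y=2)

Derivation:
Start: (x=3, y=3)
  east (east): (x=3, y=3) -> (x=4, y=3)
  west (west): (x=4, y=3) -> (x=3, y=3)
  south (south): (x=3, y=3) -> (x=3, y=4)
  east (east): (x=3, y=4) -> (x=4, y=4)
  south (south): (x=4, y=4) -> (x=4, y=5)
  west (west): (x=4, y=5) -> (x=3, y=5)
  south (south): (x=3, y=5) -> (x=3, y=6)
  south (south): (x=3, y=6) -> (x=3, y=0)
  south (south): (x=3, y=0) -> (x=3, y=1)
  south (south): (x=3, y=1) -> (x=3, y=2)
  east (east): (x=3, y=2) -> (x=4, y=2)
  west (west): (x=4, y=2) -> (x=3, y=2)
Final: (x=3, y=2)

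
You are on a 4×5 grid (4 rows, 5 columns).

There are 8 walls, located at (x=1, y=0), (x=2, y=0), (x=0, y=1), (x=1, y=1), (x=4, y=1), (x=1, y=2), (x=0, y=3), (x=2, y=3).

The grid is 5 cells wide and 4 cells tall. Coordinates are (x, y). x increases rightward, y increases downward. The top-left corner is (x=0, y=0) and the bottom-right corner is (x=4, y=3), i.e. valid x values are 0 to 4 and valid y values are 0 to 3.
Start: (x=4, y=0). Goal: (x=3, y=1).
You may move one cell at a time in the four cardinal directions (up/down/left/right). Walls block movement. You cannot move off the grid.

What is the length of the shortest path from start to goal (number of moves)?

Answer: Shortest path length: 2

Derivation:
BFS from (x=4, y=0) until reaching (x=3, y=1):
  Distance 0: (x=4, y=0)
  Distance 1: (x=3, y=0)
  Distance 2: (x=3, y=1)  <- goal reached here
One shortest path (2 moves): (x=4, y=0) -> (x=3, y=0) -> (x=3, y=1)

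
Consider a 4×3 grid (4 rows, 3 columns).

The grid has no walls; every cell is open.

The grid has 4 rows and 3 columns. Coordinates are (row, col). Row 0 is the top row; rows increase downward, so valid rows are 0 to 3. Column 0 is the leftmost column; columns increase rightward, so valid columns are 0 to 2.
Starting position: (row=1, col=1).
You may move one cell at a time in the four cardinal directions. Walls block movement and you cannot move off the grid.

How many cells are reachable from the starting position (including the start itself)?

Answer: Reachable cells: 12

Derivation:
BFS flood-fill from (row=1, col=1):
  Distance 0: (row=1, col=1)
  Distance 1: (row=0, col=1), (row=1, col=0), (row=1, col=2), (row=2, col=1)
  Distance 2: (row=0, col=0), (row=0, col=2), (row=2, col=0), (row=2, col=2), (row=3, col=1)
  Distance 3: (row=3, col=0), (row=3, col=2)
Total reachable: 12 (grid has 12 open cells total)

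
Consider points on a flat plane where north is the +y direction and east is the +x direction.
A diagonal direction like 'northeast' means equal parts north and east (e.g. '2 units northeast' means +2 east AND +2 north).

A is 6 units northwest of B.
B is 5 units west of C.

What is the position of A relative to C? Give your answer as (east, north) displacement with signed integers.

Place C at the origin (east=0, north=0).
  B is 5 units west of C: delta (east=-5, north=+0); B at (east=-5, north=0).
  A is 6 units northwest of B: delta (east=-6, north=+6); A at (east=-11, north=6).
Therefore A relative to C: (east=-11, north=6).

Answer: A is at (east=-11, north=6) relative to C.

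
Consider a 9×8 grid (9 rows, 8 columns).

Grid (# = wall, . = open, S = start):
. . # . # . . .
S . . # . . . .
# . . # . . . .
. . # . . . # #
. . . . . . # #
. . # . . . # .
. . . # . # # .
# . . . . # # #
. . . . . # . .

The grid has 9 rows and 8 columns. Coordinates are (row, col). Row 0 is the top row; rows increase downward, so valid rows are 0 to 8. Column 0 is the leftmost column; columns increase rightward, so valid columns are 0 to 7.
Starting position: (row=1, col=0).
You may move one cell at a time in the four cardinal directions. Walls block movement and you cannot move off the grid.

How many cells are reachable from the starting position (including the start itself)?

BFS flood-fill from (row=1, col=0):
  Distance 0: (row=1, col=0)
  Distance 1: (row=0, col=0), (row=1, col=1)
  Distance 2: (row=0, col=1), (row=1, col=2), (row=2, col=1)
  Distance 3: (row=2, col=2), (row=3, col=1)
  Distance 4: (row=3, col=0), (row=4, col=1)
  Distance 5: (row=4, col=0), (row=4, col=2), (row=5, col=1)
  Distance 6: (row=4, col=3), (row=5, col=0), (row=6, col=1)
  Distance 7: (row=3, col=3), (row=4, col=4), (row=5, col=3), (row=6, col=0), (row=6, col=2), (row=7, col=1)
  Distance 8: (row=3, col=4), (row=4, col=5), (row=5, col=4), (row=7, col=2), (row=8, col=1)
  Distance 9: (row=2, col=4), (row=3, col=5), (row=5, col=5), (row=6, col=4), (row=7, col=3), (row=8, col=0), (row=8, col=2)
  Distance 10: (row=1, col=4), (row=2, col=5), (row=7, col=4), (row=8, col=3)
  Distance 11: (row=1, col=5), (row=2, col=6), (row=8, col=4)
  Distance 12: (row=0, col=5), (row=1, col=6), (row=2, col=7)
  Distance 13: (row=0, col=6), (row=1, col=7)
  Distance 14: (row=0, col=7)
Total reachable: 47 (grid has 52 open cells total)

Answer: Reachable cells: 47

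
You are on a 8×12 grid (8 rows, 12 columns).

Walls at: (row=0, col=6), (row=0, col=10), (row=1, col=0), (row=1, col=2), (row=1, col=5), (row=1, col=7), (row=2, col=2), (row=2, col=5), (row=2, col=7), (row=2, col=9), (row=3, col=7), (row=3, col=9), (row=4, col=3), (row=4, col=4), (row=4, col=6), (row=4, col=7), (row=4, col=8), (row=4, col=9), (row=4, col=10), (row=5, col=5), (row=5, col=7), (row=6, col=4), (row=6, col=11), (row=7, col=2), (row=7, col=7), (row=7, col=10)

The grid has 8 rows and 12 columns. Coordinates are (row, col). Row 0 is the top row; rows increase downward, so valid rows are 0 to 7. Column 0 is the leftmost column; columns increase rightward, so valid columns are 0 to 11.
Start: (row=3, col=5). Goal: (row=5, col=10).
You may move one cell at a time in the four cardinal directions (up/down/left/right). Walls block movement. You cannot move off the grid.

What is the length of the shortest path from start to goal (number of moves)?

Answer: Shortest path length: 17

Derivation:
BFS from (row=3, col=5) until reaching (row=5, col=10):
  Distance 0: (row=3, col=5)
  Distance 1: (row=3, col=4), (row=3, col=6), (row=4, col=5)
  Distance 2: (row=2, col=4), (row=2, col=6), (row=3, col=3)
  Distance 3: (row=1, col=4), (row=1, col=6), (row=2, col=3), (row=3, col=2)
  Distance 4: (row=0, col=4), (row=1, col=3), (row=3, col=1), (row=4, col=2)
  Distance 5: (row=0, col=3), (row=0, col=5), (row=2, col=1), (row=3, col=0), (row=4, col=1), (row=5, col=2)
  Distance 6: (row=0, col=2), (row=1, col=1), (row=2, col=0), (row=4, col=0), (row=5, col=1), (row=5, col=3), (row=6, col=2)
  Distance 7: (row=0, col=1), (row=5, col=0), (row=5, col=4), (row=6, col=1), (row=6, col=3)
  Distance 8: (row=0, col=0), (row=6, col=0), (row=7, col=1), (row=7, col=3)
  Distance 9: (row=7, col=0), (row=7, col=4)
  Distance 10: (row=7, col=5)
  Distance 11: (row=6, col=5), (row=7, col=6)
  Distance 12: (row=6, col=6)
  Distance 13: (row=5, col=6), (row=6, col=7)
  Distance 14: (row=6, col=8)
  Distance 15: (row=5, col=8), (row=6, col=9), (row=7, col=8)
  Distance 16: (row=5, col=9), (row=6, col=10), (row=7, col=9)
  Distance 17: (row=5, col=10)  <- goal reached here
One shortest path (17 moves): (row=3, col=5) -> (row=3, col=4) -> (row=3, col=3) -> (row=3, col=2) -> (row=4, col=2) -> (row=5, col=2) -> (row=5, col=3) -> (row=6, col=3) -> (row=7, col=3) -> (row=7, col=4) -> (row=7, col=5) -> (row=7, col=6) -> (row=6, col=6) -> (row=6, col=7) -> (row=6, col=8) -> (row=6, col=9) -> (row=6, col=10) -> (row=5, col=10)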